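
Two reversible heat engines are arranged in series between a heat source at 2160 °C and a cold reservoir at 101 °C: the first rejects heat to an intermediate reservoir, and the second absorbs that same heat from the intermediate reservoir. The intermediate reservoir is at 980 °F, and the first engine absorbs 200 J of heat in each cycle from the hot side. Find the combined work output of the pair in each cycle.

T_H = 2160 °C → 2160 + 273.15 = 2433.15 K.
T_C = 101 °C → 101 + 273.15 = 374.15 K.
Two reversible stages in series are equivalent to a single Carnot engine between T_H and T_C, so η_total = 1 − T_C/T_H = 1 − 374.15/2433.15 = 0.8462.
W_total = η_total · Q_H = 0.8462 × 200 = 169 J.

W_total ≈ 169 J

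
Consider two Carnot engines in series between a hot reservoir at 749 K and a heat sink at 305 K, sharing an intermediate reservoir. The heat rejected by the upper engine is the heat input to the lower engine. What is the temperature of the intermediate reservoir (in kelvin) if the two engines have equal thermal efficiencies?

T_m ≈ 478.0 K

Equal efficiencies require 1 − T_m/T_H = 1 − T_C/T_m, i.e. T_m/T_H = T_C/T_m, so T_m = √(T_H·T_C) = √(749.00 × 305.00) = 478.0 K.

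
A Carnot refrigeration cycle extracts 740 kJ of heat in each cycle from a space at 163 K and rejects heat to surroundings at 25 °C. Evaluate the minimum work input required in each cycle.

T_H = 25 °C → 25 + 273.15 = 298.15 K.
COP_R = T_C/(T_H − T_C) = 163.00/135.15 = 1.2061.
W = Q_C/COP_R = 740/1.2061 = 614 kJ.

W_in ≈ 614 kJ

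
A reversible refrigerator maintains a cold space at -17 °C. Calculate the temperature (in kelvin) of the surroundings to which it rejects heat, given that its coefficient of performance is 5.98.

T_H ≈ 299 K

T_C = -17 °C → -17 + 273.15 = 256.15 K.
COP_R = T_C/(T_H − T_C) ⇒ T_H = T_C·(1 + 1/COP_R) = 256.15 × (1 + 1/5.98) = 299 K.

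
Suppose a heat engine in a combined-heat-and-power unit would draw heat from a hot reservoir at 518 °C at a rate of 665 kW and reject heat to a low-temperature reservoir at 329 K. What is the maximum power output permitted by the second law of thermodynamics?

Ẇ_max ≈ 388 kW

T_H = 518 °C → 518 + 273.15 = 791.15 K.
The second-law ceiling is the Carnot efficiency, η_max = 1 − T_C/T_H = 1 − 329.00/791.15 = 0.5841.
W_max = η_max · Q_H = 0.5841 × 665 = 388 kW.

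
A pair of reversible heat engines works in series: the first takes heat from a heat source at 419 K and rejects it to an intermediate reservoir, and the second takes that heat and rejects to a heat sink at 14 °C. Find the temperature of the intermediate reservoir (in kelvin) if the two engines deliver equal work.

T_C = 14 °C → 14 + 273.15 = 287.15 K.
For reversible stages Q_m = Q_H·(T_m/T_H). Setting W₁ = Q_H(1 − T_m/T_H) equal to W₂ = Q_m(1 − T_C/T_m) = Q_H·(T_m − T_C)/T_H gives T_H − T_m = T_m − T_C, so T_m = (T_H + T_C)/2 = (419.00 + 287.15)/2 = 353 K.

T_m ≈ 353 K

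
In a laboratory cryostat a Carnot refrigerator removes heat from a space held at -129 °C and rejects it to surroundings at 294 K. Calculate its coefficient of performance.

COP_R ≈ 0.9620

T_C = -129 °C → -129 + 273.15 = 144.15 K.
COP_R = T_C/(T_H − T_C) = 144.15/(294.00 − 144.15) = 0.9620.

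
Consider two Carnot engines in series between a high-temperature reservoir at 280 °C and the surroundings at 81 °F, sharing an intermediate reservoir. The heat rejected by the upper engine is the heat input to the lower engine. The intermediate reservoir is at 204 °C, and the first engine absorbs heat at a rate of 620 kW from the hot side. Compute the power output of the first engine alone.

Ẇ₁ ≈ 85.2 kW

T_H = 280 °C → 280 + 273.15 = 553.15 K.
T_C = 81 °F → (81 − 32) × 5/9 = 27.22 °C = 300.37 K.
T_m = 204 °C → 204 + 273.15 = 477.15 K.
First-stage efficiency η₁ = 1 − T_m/T_H = 1 − 477.15/553.15 = 0.1374.
W₁ = η₁·Q_H = 0.1374 × 620 = 85.2 kW.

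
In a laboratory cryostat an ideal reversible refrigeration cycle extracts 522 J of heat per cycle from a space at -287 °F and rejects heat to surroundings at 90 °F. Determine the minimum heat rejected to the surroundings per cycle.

T_H = 90 °F → (90 − 32) × 5/9 = 32.22 °C = 305.37 K.
T_C = -287 °F → (-287 − 32) × 5/9 = -177.22 °C = 95.93 K.
For a reversible cycle Q_H/Q_C = T_H/T_C, so Q_H = Q_C·T_H/T_C = 522 × 305.37/95.93 = 1662 J.

Q_H ≈ 1662 J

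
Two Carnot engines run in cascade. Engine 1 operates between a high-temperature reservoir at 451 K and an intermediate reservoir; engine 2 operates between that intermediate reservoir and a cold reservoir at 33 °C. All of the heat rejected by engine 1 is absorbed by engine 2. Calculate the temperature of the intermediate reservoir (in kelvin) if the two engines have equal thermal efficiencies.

T_C = 33 °C → 33 + 273.15 = 306.15 K.
Equal efficiencies require 1 − T_m/T_H = 1 − T_C/T_m, i.e. T_m/T_H = T_C/T_m, so T_m = √(T_H·T_C) = √(451.00 × 306.15) = 372 K.

T_m ≈ 372 K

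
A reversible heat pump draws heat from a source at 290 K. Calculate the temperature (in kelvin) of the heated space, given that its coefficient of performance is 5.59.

COP_HP = T_H/(T_H − T_C) ⇒ T_H = T_C·COP_HP/(COP_HP − 1) = 290.00 × 5.59/(5.59 − 1) = 353 K.

T_H ≈ 353 K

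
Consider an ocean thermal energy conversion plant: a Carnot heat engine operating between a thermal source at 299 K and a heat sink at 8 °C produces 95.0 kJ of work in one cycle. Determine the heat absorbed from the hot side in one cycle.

Q_H ≈ 1590 kJ

T_C = 8 °C → 8 + 273.15 = 281.15 K.
For a reversible engine, η = 1 − T_C/T_H = 1 − 281.15/299.00 = 0.0597.
Q_H = W/η = 95.0/0.0597 = 1590 kJ.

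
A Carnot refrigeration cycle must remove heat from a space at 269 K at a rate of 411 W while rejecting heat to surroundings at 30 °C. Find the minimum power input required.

T_H = 30 °C → 30 + 273.15 = 303.15 K.
COP_R = T_C/(T_H − T_C) = 269.00/34.15 = 7.8770.
W = Q_C/COP_R = 411/7.8770 = 52.2 W.

Ẇ_in ≈ 52.2 W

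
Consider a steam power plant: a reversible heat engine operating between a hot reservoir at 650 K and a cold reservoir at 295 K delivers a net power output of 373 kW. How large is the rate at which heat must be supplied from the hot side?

For a reversible engine, η = 1 − T_C/T_H = 1 − 295.00/650.00 = 0.5462.
Q_H = W/η = 373/0.5462 = 683 kW.

Q̇_H ≈ 683 kW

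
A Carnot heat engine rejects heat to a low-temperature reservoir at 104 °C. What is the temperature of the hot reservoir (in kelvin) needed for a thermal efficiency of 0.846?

T_C = 104 °C → 104 + 273.15 = 377.15 K.
From η = 1 − T_C/T_H, solving for T_H gives T_H = T_C/(1 − η) = 377.15/(1 − 0.846) = 2449 K.

T_H ≈ 2449 K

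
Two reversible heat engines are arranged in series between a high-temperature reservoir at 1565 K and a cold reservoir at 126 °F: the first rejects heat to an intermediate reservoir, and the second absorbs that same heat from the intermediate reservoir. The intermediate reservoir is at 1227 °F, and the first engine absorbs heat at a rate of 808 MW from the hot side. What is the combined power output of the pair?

Ẇ_total ≈ 640 MW

T_C = 126 °F → (126 − 32) × 5/9 = 52.22 °C = 325.37 K.
Two reversible stages in series are equivalent to a single Carnot engine between T_H and T_C, so η_total = 1 − T_C/T_H = 1 − 325.37/1565.00 = 0.7921.
W_total = η_total · Q_H = 0.7921 × 808 = 640 MW.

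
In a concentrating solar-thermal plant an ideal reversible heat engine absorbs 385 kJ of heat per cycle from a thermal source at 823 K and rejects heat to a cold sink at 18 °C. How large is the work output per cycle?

T_C = 18 °C → 18 + 273.15 = 291.15 K.
Carnot efficiency: η = 1 − T_C/T_H = 1 − 291.15/823.00 = 0.6462.
W = η·Q_H = 0.6462 × 385 = 249 kJ.

W ≈ 249 kJ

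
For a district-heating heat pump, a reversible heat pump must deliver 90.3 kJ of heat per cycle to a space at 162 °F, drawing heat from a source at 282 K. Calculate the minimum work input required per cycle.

T_H = 162 °F → (162 − 32) × 5/9 = 72.22 °C = 345.37 K.
For a reversible heat pump, COP_HP = T_H/(T_H − T_C) = 345.37/63.37 = 5.4499.
W = Q_H/COP_HP = 90.3/5.4499 = 16.6 kJ.

W_in ≈ 16.6 kJ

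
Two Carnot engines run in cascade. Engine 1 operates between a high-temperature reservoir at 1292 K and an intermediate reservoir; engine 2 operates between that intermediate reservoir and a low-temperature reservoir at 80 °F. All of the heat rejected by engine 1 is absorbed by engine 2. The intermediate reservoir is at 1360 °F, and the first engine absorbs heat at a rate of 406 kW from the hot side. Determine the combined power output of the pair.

T_C = 80 °F → (80 − 32) × 5/9 = 26.67 °C = 299.82 K.
Two reversible stages in series are equivalent to a single Carnot engine between T_H and T_C, so η_total = 1 − T_C/T_H = 1 − 299.82/1292.00 = 0.7679.
W_total = η_total · Q_H = 0.7679 × 406 = 312 kW.

Ẇ_total ≈ 312 kW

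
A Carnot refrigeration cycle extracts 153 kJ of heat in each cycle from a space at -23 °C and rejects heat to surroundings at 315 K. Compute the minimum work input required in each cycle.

W_in ≈ 39.7 kJ

T_C = -23 °C → -23 + 273.15 = 250.15 K.
COP_R = T_C/(T_H − T_C) = 250.15/64.85 = 3.8574.
W = Q_C/COP_R = 153/3.8574 = 39.7 kJ.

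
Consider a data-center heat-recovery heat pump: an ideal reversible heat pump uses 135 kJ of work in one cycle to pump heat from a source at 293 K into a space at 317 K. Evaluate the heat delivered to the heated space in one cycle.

Reversible heating COP: COP_HP = T_H/(T_H − T_C) = 317.00/24.00 = 13.2083.
Q_H = COP_HP · W = 13.2083 × 135 = 1780 kJ.

Q_H ≈ 1780 kJ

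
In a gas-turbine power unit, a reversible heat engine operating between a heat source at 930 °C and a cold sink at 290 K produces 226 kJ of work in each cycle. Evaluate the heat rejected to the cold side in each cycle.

T_H = 930 °C → 930 + 273.15 = 1203.15 K.
Since the cycle is reversible, η = 1 − T_C/T_H = 1 − 290.00/1203.15 = 0.7590.
Since Q_C/Q_H = T_C/T_H and Q_H = W/η, Q_C = W·T_C/(T_H − T_C) = 226 × 290.00/913.15 = 71.77 kJ.

Q_C ≈ 71.77 kJ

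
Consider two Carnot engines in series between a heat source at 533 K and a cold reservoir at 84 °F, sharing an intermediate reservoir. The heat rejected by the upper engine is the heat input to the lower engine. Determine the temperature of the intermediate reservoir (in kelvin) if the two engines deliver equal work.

T_C = 84 °F → (84 − 32) × 5/9 = 28.89 °C = 302.04 K.
For reversible stages Q_m = Q_H·(T_m/T_H). Setting W₁ = Q_H(1 − T_m/T_H) equal to W₂ = Q_m(1 − T_C/T_m) = Q_H·(T_m − T_C)/T_H gives T_H − T_m = T_m − T_C, so T_m = (T_H + T_C)/2 = (533.00 + 302.04)/2 = 417.5 K.

T_m ≈ 417.5 K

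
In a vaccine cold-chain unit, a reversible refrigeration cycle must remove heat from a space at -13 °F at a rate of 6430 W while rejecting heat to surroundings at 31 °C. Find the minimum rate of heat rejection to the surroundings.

T_H = 31 °C → 31 + 273.15 = 304.15 K.
T_C = -13 °F → (-13 − 32) × 5/9 = -25.00 °C = 248.15 K.
For a reversible cycle Q_H/Q_C = T_H/T_C, so Q_H = Q_C·T_H/T_C = 6430 × 304.15/248.15 = 7880 W.

Q̇_H ≈ 7880 W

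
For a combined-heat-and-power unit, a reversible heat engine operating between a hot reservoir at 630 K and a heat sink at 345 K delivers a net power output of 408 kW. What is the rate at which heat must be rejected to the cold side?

Since the cycle is reversible, η = 1 − T_C/T_H = 1 − 345.00/630.00 = 0.4524.
Since Q_C/Q_H = T_C/T_H and Q_H = W/η, Q_C = W·T_C/(T_H − T_C) = 408 × 345.00/285.00 = 494 kW.

Q̇_C ≈ 494 kW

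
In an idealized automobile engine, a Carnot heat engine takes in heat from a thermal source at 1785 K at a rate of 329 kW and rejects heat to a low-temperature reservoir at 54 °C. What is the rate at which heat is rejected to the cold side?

Q̇_C ≈ 60.3 kW

T_C = 54 °C → 54 + 273.15 = 327.15 K.
The Carnot efficiency is η = 1 − T_C/T_H = 1 − 327.15/1785.00 = 0.8167.
For a reversible cycle Q_C/Q_H = T_C/T_H, so Q_C = 329 × 327.15/1785.00 = 60.3 kW.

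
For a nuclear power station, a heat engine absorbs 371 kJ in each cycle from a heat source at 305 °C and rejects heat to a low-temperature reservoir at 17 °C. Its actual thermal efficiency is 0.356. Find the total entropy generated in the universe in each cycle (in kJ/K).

ΔS_univ ≈ 0.182 kJ/K

T_H = 305 °C → 305 + 273.15 = 578.15 K.
T_C = 17 °C → 17 + 273.15 = 290.15 K.
W = η·Q_H = 0.356 × 371 = 132.1 kJ, so Q_C = Q_H − W = 238.9 kJ.
Entropy balance on the reservoirs: −Q_H/T_H = -0.6417 kJ/K, +Q_C/T_C = 0.8234 kJ/K.
ΔS_univ = −Q_H/T_H + Q_C/T_C = 0.182 kJ/K (> 0, since η = 0.356 < η_Carnot = 0.498).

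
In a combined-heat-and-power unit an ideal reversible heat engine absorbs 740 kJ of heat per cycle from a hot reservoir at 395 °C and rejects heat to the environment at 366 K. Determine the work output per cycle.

T_H = 395 °C → 395 + 273.15 = 668.15 K.
The Carnot efficiency is η = 1 − T_C/T_H = 1 − 366.00/668.15 = 0.4522.
W = η·Q_H = 0.4522 × 740 = 335 kJ.

W ≈ 335 kJ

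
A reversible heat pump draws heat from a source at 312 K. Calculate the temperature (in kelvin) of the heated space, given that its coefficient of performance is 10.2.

T_H ≈ 345.9 K

COP_HP = T_H/(T_H − T_C) ⇒ T_H = T_C·COP_HP/(COP_HP − 1) = 312.00 × 10.2/(10.2 − 1) = 345.9 K.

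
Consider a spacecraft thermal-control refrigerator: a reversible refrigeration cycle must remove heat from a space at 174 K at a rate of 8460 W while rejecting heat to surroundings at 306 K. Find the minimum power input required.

COP_R = T_C/(T_H − T_C) = 174.00/132.00 = 1.3182.
W = Q_C/COP_R = 8460/1.3182 = 6420 W.

Ẇ_in ≈ 6420 W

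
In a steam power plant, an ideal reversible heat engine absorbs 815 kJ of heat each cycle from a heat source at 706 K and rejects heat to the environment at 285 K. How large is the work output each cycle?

W ≈ 486 kJ

Carnot efficiency: η = 1 − T_C/T_H = 1 − 285.00/706.00 = 0.5963.
W = η·Q_H = 0.5963 × 815 = 486 kJ.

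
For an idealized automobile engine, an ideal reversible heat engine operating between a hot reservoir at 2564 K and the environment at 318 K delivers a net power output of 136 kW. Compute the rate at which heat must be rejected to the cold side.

Q̇_C ≈ 19.3 kW

The Carnot efficiency is η = 1 − T_C/T_H = 1 − 318.00/2564.00 = 0.8760.
Since Q_C/Q_H = T_C/T_H and Q_H = W/η, Q_C = W·T_C/(T_H − T_C) = 136 × 318.00/2246.00 = 19.3 kW.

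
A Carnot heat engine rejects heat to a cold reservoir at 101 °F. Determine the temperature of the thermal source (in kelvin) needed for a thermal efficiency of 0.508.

T_C = 101 °F → (101 − 32) × 5/9 = 38.33 °C = 311.48 K.
From η = 1 − T_C/T_H, solving for T_H gives T_H = T_C/(1 − η) = 311.48/(1 − 0.508) = 633 K.

T_H ≈ 633 K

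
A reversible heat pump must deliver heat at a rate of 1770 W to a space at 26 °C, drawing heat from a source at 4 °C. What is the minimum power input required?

T_H = 26 °C → 26 + 273.15 = 299.15 K.
T_C = 4 °C → 4 + 273.15 = 277.15 K.
Reversible heating COP: COP_HP = T_H/(T_H − T_C) = 299.15/22.00 = 13.5977.
W = Q_H/COP_HP = 1770/13.5977 = 130 W.

Ẇ_in ≈ 130 W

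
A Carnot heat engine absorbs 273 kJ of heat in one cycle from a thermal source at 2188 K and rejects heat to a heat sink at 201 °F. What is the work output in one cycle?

W ≈ 227.2 kJ

T_C = 201 °F → (201 − 32) × 5/9 = 93.89 °C = 367.04 K.
η_rev = 1 − T_C/T_H = 1 − 367.04/2188.00 = 0.8322.
W = η·Q_H = 0.8322 × 273 = 227.2 kJ.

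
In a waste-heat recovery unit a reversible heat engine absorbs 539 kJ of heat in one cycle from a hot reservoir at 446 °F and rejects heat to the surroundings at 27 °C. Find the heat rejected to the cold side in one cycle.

Q_C ≈ 322 kJ

T_H = 446 °F → (446 − 32) × 5/9 = 230.00 °C = 503.15 K.
T_C = 27 °C → 27 + 273.15 = 300.15 K.
Carnot efficiency: η = 1 − T_C/T_H = 1 − 300.15/503.15 = 0.4035.
For a reversible cycle Q_C/Q_H = T_C/T_H, so Q_C = 539 × 300.15/503.15 = 322 kJ.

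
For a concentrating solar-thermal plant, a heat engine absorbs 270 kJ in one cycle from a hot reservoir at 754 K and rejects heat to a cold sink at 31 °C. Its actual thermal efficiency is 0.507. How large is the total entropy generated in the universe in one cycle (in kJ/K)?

ΔS_univ ≈ 0.07956 kJ/K

T_C = 31 °C → 31 + 273.15 = 304.15 K.
W = η·Q_H = 0.507 × 270 = 136.9 kJ, so Q_C = Q_H − W = 133.1 kJ.
The hot reservoir loses entropy Q_H/T_H = 270/754.00 = 0.3581 kJ/K; the cold reservoir gains Q_C/T_C = 133.1/304.15 = 0.4376 kJ/K.
ΔS_univ = −Q_H/T_H + Q_C/T_C = 0.07956 kJ/K (> 0, since η = 0.507 < η_Carnot = 0.597).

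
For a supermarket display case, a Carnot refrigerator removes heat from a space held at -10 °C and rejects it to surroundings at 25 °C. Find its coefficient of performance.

T_H = 25 °C → 25 + 273.15 = 298.15 K.
T_C = -10 °C → -10 + 273.15 = 263.15 K.
For a reversible refrigerator, COP_R = T_C/(T_H − T_C) = 263.15/(298.15 − 263.15) = 7.52.

COP_R ≈ 7.52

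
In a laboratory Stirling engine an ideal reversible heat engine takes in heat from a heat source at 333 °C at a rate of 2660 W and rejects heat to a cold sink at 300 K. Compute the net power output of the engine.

T_H = 333 °C → 333 + 273.15 = 606.15 K.
Since the cycle is reversible, η = 1 − T_C/T_H = 1 − 300.00/606.15 = 0.5051.
W = η·Q_H = 0.5051 × 2660 = 1340 W.

Ẇ ≈ 1340 W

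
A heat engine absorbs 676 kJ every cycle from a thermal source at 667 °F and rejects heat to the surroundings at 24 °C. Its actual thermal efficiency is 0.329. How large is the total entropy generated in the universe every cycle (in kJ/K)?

T_H = 667 °F → (667 − 32) × 5/9 = 352.78 °C = 625.93 K.
T_C = 24 °C → 24 + 273.15 = 297.15 K.
W = η·Q_H = 0.329 × 676 = 222.4 kJ, so Q_C = Q_H − W = 453.6 kJ.
Entropy balance on the reservoirs: −Q_H/T_H = -1.080 kJ/K, +Q_C/T_C = 1.526 kJ/K.
ΔS_univ = −Q_H/T_H + Q_C/T_C = 0.4465 kJ/K (> 0, since η = 0.329 < η_Carnot = 0.525).

ΔS_univ ≈ 0.4465 kJ/K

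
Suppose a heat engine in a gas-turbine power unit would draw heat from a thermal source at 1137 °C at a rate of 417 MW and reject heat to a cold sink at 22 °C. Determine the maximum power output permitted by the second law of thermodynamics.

T_H = 1137 °C → 1137 + 273.15 = 1410.15 K.
T_C = 22 °C → 22 + 273.15 = 295.15 K.
No engine can exceed the Carnot limit: η_max = 1 − T_C/T_H = 1 − 295.15/1410.15 = 0.7907.
W_max = η_max · Q_H = 0.7907 × 417 = 330 MW.

Ẇ_max ≈ 330 MW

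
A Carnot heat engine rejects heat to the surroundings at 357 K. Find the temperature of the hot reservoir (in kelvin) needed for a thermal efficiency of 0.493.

T_H ≈ 704.1 K

From η = 1 − T_C/T_H, solving for T_H gives T_H = T_C/(1 − η) = 357.00/(1 − 0.493) = 704.1 K.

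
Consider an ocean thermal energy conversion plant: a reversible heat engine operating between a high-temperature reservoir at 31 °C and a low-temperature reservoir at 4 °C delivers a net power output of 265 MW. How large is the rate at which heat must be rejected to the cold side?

T_H = 31 °C → 31 + 273.15 = 304.15 K.
T_C = 4 °C → 4 + 273.15 = 277.15 K.
Carnot efficiency: η = 1 − T_C/T_H = 1 − 277.15/304.15 = 0.0888.
Since Q_C/Q_H = T_C/T_H and Q_H = W/η, Q_C = W·T_C/(T_H − T_C) = 265 × 277.15/27.00 = 2720 MW.

Q̇_C ≈ 2720 MW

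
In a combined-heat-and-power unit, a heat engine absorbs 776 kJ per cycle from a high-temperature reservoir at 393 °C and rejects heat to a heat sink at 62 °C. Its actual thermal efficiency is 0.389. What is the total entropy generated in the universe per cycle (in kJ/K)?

T_H = 393 °C → 393 + 273.15 = 666.15 K.
T_C = 62 °C → 62 + 273.15 = 335.15 K.
W = η·Q_H = 0.389 × 776 = 301.9 kJ, so Q_C = Q_H − W = 474.1 kJ.
Entropy balance on the reservoirs: −Q_H/T_H = -1.165 kJ/K, +Q_C/T_C = 1.415 kJ/K.
ΔS_univ = −Q_H/T_H + Q_C/T_C = 0.2498 kJ/K (> 0, since η = 0.389 < η_Carnot = 0.497).

ΔS_univ ≈ 0.2498 kJ/K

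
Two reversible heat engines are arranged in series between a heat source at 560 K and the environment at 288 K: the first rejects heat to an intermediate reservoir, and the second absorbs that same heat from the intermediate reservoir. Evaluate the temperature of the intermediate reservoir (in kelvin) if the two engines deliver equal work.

For reversible stages Q_m = Q_H·(T_m/T_H). Setting W₁ = Q_H(1 − T_m/T_H) equal to W₂ = Q_m(1 − T_C/T_m) = Q_H·(T_m − T_C)/T_H gives T_H − T_m = T_m − T_C, so T_m = (T_H + T_C)/2 = (560.00 + 288.00)/2 = 424 K.

T_m ≈ 424 K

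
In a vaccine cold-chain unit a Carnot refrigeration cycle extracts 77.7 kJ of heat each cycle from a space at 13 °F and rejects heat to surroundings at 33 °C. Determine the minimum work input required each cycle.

W_in ≈ 12.9 kJ

T_H = 33 °C → 33 + 273.15 = 306.15 K.
T_C = 13 °F → (13 − 32) × 5/9 = -10.56 °C = 262.59 K.
The reversible coefficient of performance is COP_R = T_C/(T_H − T_C) = 262.59/43.56 = 6.0290.
W = Q_C/COP_R = 77.7/6.0290 = 12.9 kJ.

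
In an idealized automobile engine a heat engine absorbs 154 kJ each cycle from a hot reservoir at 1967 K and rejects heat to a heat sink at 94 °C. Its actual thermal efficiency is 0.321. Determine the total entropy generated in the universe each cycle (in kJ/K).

ΔS_univ ≈ 0.207 kJ/K

T_C = 94 °C → 94 + 273.15 = 367.15 K.
W = η·Q_H = 0.321 × 154 = 49.43 kJ, so Q_C = Q_H − W = 104.6 kJ.
The hot reservoir loses entropy Q_H/T_H = 154/1967.00 = 0.07829 kJ/K; the cold reservoir gains Q_C/T_C = 104.6/367.15 = 0.2848 kJ/K.
ΔS_univ = −Q_H/T_H + Q_C/T_C = 0.207 kJ/K (> 0, since η = 0.321 < η_Carnot = 0.813).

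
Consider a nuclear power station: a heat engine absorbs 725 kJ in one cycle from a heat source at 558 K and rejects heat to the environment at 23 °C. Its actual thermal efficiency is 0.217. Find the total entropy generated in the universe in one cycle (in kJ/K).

T_C = 23 °C → 23 + 273.15 = 296.15 K.
W = η·Q_H = 0.217 × 725 = 157.3 kJ, so Q_C = Q_H − W = 567.7 kJ.
Entropy balance on the reservoirs: −Q_H/T_H = -1.299 kJ/K, +Q_C/T_C = 1.917 kJ/K.
ΔS_univ = −Q_H/T_H + Q_C/T_C = 0.6176 kJ/K (> 0, since η = 0.217 < η_Carnot = 0.469).

ΔS_univ ≈ 0.6176 kJ/K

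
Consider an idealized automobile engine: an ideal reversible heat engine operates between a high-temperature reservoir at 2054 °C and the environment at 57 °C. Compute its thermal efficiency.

T_H = 2054 °C → 2054 + 273.15 = 2327.15 K.
T_C = 57 °C → 57 + 273.15 = 330.15 K.
η_rev = 1 − T_C/T_H = 1 − 330.15/2327.15 = 0.858.

η ≈ 0.858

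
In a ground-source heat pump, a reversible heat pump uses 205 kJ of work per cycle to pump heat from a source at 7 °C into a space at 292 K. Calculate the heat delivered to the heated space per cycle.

Q_H ≈ 5050 kJ

T_C = 7 °C → 7 + 273.15 = 280.15 K.
The Carnot heat-pump COP is COP_HP = T_H/(T_H − T_C) = 292.00/11.85 = 24.6414.
Q_H = COP_HP · W = 24.6414 × 205 = 5050 kJ.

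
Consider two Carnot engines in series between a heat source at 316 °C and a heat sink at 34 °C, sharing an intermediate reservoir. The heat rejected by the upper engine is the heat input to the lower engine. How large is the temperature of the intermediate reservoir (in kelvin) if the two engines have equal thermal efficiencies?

T_m ≈ 425.4 K

T_H = 316 °C → 316 + 273.15 = 589.15 K.
T_C = 34 °C → 34 + 273.15 = 307.15 K.
Equal efficiencies require 1 − T_m/T_H = 1 − T_C/T_m, i.e. T_m/T_H = T_C/T_m, so T_m = √(T_H·T_C) = √(589.15 × 307.15) = 425.4 K.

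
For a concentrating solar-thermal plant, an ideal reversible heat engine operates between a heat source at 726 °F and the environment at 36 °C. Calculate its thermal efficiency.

η ≈ 0.5307

T_H = 726 °F → (726 − 32) × 5/9 = 385.56 °C = 658.71 K.
T_C = 36 °C → 36 + 273.15 = 309.15 K.
η_rev = 1 − T_C/T_H = 1 − 309.15/658.71 = 0.5307.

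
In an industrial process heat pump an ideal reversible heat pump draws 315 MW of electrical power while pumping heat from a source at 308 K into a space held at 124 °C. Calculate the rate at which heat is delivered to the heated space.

Q̇_H ≈ 1403 MW

T_H = 124 °C → 124 + 273.15 = 397.15 K.
For a reversible heat pump, COP_HP = T_H/(T_H − T_C) = 397.15/89.15 = 4.4549.
Q_H = COP_HP · W = 4.4549 × 315 = 1403 MW.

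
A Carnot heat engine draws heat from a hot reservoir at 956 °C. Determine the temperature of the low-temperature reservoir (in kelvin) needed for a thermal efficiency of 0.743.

T_H = 956 °C → 956 + 273.15 = 1229.15 K.
From η = 1 − T_C/T_H, T_C = T_H·(1 − η) = 1229.15 × (1 − 0.743) = 316 K.

T_C ≈ 316 K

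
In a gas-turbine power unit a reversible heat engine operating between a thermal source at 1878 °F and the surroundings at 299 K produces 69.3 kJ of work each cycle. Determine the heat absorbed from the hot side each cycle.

Q_H ≈ 90.0 kJ

T_H = 1878 °F → (1878 − 32) × 5/9 = 1025.56 °C = 1298.71 K.
For a reversible engine, η = 1 − T_C/T_H = 1 − 299.00/1298.71 = 0.7698.
Q_H = W/η = 69.3/0.7698 = 90.0 kJ.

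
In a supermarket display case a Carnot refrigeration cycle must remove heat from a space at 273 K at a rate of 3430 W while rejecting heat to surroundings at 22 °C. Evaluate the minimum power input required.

T_H = 22 °C → 22 + 273.15 = 295.15 K.
The reversible coefficient of performance is COP_R = T_C/(T_H − T_C) = 273.00/22.15 = 12.3251.
W = Q_C/COP_R = 3430/12.3251 = 278 W.

Ẇ_in ≈ 278 W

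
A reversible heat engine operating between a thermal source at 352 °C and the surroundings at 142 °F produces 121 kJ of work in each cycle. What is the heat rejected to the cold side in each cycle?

T_H = 352 °C → 352 + 273.15 = 625.15 K.
T_C = 142 °F → (142 − 32) × 5/9 = 61.11 °C = 334.26 K.
Carnot efficiency: η = 1 − T_C/T_H = 1 − 334.26/625.15 = 0.4653.
Since Q_C/Q_H = T_C/T_H and Q_H = W/η, Q_C = W·T_C/(T_H − T_C) = 121 × 334.26/290.89 = 139.0 kJ.

Q_C ≈ 139.0 kJ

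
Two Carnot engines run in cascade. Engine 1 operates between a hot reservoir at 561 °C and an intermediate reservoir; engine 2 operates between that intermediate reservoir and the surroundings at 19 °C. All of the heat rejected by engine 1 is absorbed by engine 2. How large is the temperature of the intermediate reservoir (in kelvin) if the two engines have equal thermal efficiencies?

T_H = 561 °C → 561 + 273.15 = 834.15 K.
T_C = 19 °C → 19 + 273.15 = 292.15 K.
Equal efficiencies require 1 − T_m/T_H = 1 − T_C/T_m, i.e. T_m/T_H = T_C/T_m, so T_m = √(T_H·T_C) = √(834.15 × 292.15) = 494 K.

T_m ≈ 494 K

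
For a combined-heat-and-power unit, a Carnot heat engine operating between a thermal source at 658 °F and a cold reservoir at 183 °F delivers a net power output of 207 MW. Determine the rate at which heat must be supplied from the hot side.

T_H = 658 °F → (658 − 32) × 5/9 = 347.78 °C = 620.93 K.
T_C = 183 °F → (183 − 32) × 5/9 = 83.89 °C = 357.04 K.
For a reversible engine, η = 1 − T_C/T_H = 1 − 357.04/620.93 = 0.4250.
Q_H = W/η = 207/0.4250 = 487.1 MW.

Q̇_H ≈ 487.1 MW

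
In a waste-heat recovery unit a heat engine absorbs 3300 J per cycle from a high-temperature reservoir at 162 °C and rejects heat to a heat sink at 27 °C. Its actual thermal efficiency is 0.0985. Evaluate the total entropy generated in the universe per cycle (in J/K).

ΔS_univ ≈ 2.33 J/K

T_H = 162 °C → 162 + 273.15 = 435.15 K.
T_C = 27 °C → 27 + 273.15 = 300.15 K.
W = η·Q_H = 0.0985 × 3300 = 325.1 J, so Q_C = Q_H − W = 2975 J.
Reservoir entropy changes: ΔS_H = −Q_H/T_H = −3300/435.15 = -7.584 J/K and ΔS_C = +Q_C/T_C = 2975/300.15 = 9.912 J/K.
ΔS_univ = −Q_H/T_H + Q_C/T_C = 2.33 J/K (> 0, since η = 0.0985 < η_Carnot = 0.310).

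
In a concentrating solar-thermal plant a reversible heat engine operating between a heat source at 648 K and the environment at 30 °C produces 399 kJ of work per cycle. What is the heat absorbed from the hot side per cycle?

Q_H ≈ 749.8 kJ

T_C = 30 °C → 30 + 273.15 = 303.15 K.
Carnot efficiency: η = 1 − T_C/T_H = 1 − 303.15/648.00 = 0.5322.
Q_H = W/η = 399/0.5322 = 749.8 kJ.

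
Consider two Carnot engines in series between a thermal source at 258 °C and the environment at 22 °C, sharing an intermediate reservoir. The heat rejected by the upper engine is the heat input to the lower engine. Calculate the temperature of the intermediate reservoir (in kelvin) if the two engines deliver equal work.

T_H = 258 °C → 258 + 273.15 = 531.15 K.
T_C = 22 °C → 22 + 273.15 = 295.15 K.
For reversible stages Q_m = Q_H·(T_m/T_H). Setting W₁ = Q_H(1 − T_m/T_H) equal to W₂ = Q_m(1 − T_C/T_m) = Q_H·(T_m − T_C)/T_H gives T_H − T_m = T_m − T_C, so T_m = (T_H + T_C)/2 = (531.15 + 295.15)/2 = 413.1 K.

T_m ≈ 413.1 K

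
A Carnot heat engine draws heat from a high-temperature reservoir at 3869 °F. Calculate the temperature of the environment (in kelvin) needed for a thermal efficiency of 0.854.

T_H = 3869 °F → (3869 − 32) × 5/9 = 2131.67 °C = 2404.82 K.
From η = 1 − T_C/T_H, T_C = T_H·(1 − η) = 2404.82 × (1 − 0.854) = 351 K.

T_C ≈ 351 K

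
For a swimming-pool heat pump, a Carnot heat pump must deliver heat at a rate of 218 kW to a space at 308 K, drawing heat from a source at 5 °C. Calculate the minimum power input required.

T_C = 5 °C → 5 + 273.15 = 278.15 K.
The Carnot heat-pump COP is COP_HP = T_H/(T_H − T_C) = 308.00/29.85 = 10.3183.
W = Q_H/COP_HP = 218/10.3183 = 21.1 kW.

Ẇ_in ≈ 21.1 kW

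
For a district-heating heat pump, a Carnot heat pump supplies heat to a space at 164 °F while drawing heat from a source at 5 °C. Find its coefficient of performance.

COP_HP ≈ 5.070

T_H = 164 °F → (164 − 32) × 5/9 = 73.33 °C = 346.48 K.
T_C = 5 °C → 5 + 273.15 = 278.15 K.
Reversible heating COP: COP_HP = T_H/(T_H − T_C) = 346.48/(346.48 − 278.15) = 5.070.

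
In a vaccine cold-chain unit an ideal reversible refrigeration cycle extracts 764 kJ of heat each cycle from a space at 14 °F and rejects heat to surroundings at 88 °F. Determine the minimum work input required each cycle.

W_in ≈ 119 kJ

T_H = 88 °F → (88 − 32) × 5/9 = 31.11 °C = 304.26 K.
T_C = 14 °F → (14 − 32) × 5/9 = -10.00 °C = 263.15 K.
COP_R = T_C/(T_H − T_C) = 263.15/41.11 = 6.4009.
W = Q_C/COP_R = 764/6.4009 = 119 kJ.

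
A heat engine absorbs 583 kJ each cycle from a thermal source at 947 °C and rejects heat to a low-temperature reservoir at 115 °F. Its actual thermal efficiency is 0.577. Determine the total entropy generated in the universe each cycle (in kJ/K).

T_H = 947 °C → 947 + 273.15 = 1220.15 K.
T_C = 115 °F → (115 − 32) × 5/9 = 46.11 °C = 319.26 K.
W = η·Q_H = 0.577 × 583 = 336.4 kJ, so Q_C = Q_H − W = 246.6 kJ.
Reservoir entropy changes: ΔS_H = −Q_H/T_H = −583/1220.15 = -0.4778 kJ/K and ΔS_C = +Q_C/T_C = 246.6/319.26 = 0.7724 kJ/K.
ΔS_univ = −Q_H/T_H + Q_C/T_C = 0.295 kJ/K (> 0, since η = 0.577 < η_Carnot = 0.738).

ΔS_univ ≈ 0.295 kJ/K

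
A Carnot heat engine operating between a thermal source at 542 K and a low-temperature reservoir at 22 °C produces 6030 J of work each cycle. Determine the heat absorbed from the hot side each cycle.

Q_H ≈ 13240 J

T_C = 22 °C → 22 + 273.15 = 295.15 K.
The Carnot efficiency is η = 1 − T_C/T_H = 1 − 295.15/542.00 = 0.4554.
Q_H = W/η = 6030/0.4554 = 13240 J.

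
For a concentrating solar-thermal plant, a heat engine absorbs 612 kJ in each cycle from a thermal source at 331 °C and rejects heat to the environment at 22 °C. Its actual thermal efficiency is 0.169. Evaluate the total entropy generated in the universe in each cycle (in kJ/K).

T_H = 331 °C → 331 + 273.15 = 604.15 K.
T_C = 22 °C → 22 + 273.15 = 295.15 K.
W = η·Q_H = 0.169 × 612 = 103.4 kJ, so Q_C = Q_H − W = 508.6 kJ.
The hot reservoir loses entropy Q_H/T_H = 612/604.15 = 1.013 kJ/K; the cold reservoir gains Q_C/T_C = 508.6/295.15 = 1.723 kJ/K.
ΔS_univ = −Q_H/T_H + Q_C/T_C = 0.710 kJ/K (> 0, since η = 0.169 < η_Carnot = 0.511).

ΔS_univ ≈ 0.710 kJ/K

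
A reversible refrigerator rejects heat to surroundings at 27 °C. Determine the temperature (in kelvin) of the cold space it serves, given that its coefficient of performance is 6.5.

T_C ≈ 260.1 K

T_H = 27 °C → 27 + 273.15 = 300.15 K.
COP_R = T_C/(T_H − T_C) ⇒ T_C = T_H·COP_R/(1 + COP_R) = 300.15 × 6.5/(1 + 6.5) = 260.1 K.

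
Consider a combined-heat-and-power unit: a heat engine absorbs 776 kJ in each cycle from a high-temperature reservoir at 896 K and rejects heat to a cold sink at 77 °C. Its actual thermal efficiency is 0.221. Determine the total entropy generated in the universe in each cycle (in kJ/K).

T_C = 77 °C → 77 + 273.15 = 350.15 K.
W = η·Q_H = 0.221 × 776 = 171.5 kJ, so Q_C = Q_H − W = 604.5 kJ.
Reservoir entropy changes: ΔS_H = −Q_H/T_H = −776/896.00 = -0.8661 kJ/K and ΔS_C = +Q_C/T_C = 604.5/350.15 = 1.726 kJ/K.
ΔS_univ = −Q_H/T_H + Q_C/T_C = 0.860 kJ/K (> 0, since η = 0.221 < η_Carnot = 0.609).

ΔS_univ ≈ 0.860 kJ/K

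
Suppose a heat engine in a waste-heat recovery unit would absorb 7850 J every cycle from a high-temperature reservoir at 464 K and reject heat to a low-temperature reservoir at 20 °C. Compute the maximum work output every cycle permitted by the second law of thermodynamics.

W_max ≈ 2890 J

T_C = 20 °C → 20 + 273.15 = 293.15 K.
The second-law ceiling is the Carnot efficiency, η_max = 1 − T_C/T_H = 1 − 293.15/464.00 = 0.3682.
W_max = η_max · Q_H = 0.3682 × 7850 = 2890 J.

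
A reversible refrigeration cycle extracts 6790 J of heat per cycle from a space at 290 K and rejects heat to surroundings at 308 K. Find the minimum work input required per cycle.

W_in ≈ 421 J

For a reversible refrigerator, COP_R = T_C/(T_H − T_C) = 290.00/18.00 = 16.1111.
W = Q_C/COP_R = 6790/16.1111 = 421 J.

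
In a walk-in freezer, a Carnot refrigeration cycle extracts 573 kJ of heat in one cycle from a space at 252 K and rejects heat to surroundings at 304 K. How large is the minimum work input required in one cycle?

COP_R = T_C/(T_H − T_C) = 252.00/52.00 = 4.8462.
W = Q_C/COP_R = 573/4.8462 = 118.2 kJ.

W_in ≈ 118.2 kJ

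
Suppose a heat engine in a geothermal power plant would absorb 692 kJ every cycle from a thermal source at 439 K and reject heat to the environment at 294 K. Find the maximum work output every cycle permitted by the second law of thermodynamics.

The second-law ceiling is the Carnot efficiency, η_max = 1 − T_C/T_H = 1 − 294.00/439.00 = 0.3303.
W_max = η_max · Q_H = 0.3303 × 692 = 228.6 kJ.

W_max ≈ 228.6 kJ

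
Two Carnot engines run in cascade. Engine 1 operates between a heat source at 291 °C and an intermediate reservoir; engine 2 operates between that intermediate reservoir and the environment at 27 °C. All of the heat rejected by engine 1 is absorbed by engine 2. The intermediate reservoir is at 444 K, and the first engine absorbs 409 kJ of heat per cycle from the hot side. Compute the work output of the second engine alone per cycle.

T_H = 291 °C → 291 + 273.15 = 564.15 K.
T_C = 27 °C → 27 + 273.15 = 300.15 K.
Heat entering the second stage: Q_m = Q_H·(T_m/T_H) = 409 × 444.00/564.15 = 321.9 kJ.
Second-stage efficiency η₂ = 1 − T_C/T_m = 1 − 300.15/444.00 = 0.3240, so W₂ = η₂·Q_m = 104.3 kJ.

W₂ ≈ 104.3 kJ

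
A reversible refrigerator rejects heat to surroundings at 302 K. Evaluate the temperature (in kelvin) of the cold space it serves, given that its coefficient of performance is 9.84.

T_C ≈ 274 K

COP_R = T_C/(T_H − T_C) ⇒ T_C = T_H·COP_R/(1 + COP_R) = 302.00 × 9.84/(1 + 9.84) = 274 K.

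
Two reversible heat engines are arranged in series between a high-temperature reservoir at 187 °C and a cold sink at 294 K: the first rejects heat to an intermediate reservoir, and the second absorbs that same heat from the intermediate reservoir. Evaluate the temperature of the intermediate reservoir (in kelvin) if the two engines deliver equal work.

T_H = 187 °C → 187 + 273.15 = 460.15 K.
For reversible stages Q_m = Q_H·(T_m/T_H). Setting W₁ = Q_H(1 − T_m/T_H) equal to W₂ = Q_m(1 − T_C/T_m) = Q_H·(T_m − T_C)/T_H gives T_H − T_m = T_m − T_C, so T_m = (T_H + T_C)/2 = (460.15 + 294.00)/2 = 377.1 K.

T_m ≈ 377.1 K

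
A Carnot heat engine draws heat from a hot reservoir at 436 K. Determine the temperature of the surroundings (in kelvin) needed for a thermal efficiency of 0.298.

From η = 1 − T_C/T_H, T_C = T_H·(1 − η) = 436.00 × (1 − 0.298) = 306 K.

T_C ≈ 306 K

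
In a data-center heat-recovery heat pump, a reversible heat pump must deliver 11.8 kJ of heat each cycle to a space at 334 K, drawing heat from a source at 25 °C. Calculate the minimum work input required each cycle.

T_C = 25 °C → 25 + 273.15 = 298.15 K.
COP_HP = T_H/(T_H − T_C) = 334.00/35.85 = 9.3166.
W = Q_H/COP_HP = 11.8/9.3166 = 1.267 kJ.

W_in ≈ 1.267 kJ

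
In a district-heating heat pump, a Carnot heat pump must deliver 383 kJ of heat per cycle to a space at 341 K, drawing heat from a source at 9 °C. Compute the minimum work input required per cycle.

T_C = 9 °C → 9 + 273.15 = 282.15 K.
Reversible heating COP: COP_HP = T_H/(T_H − T_C) = 341.00/58.85 = 5.7944.
W = Q_H/COP_HP = 383/5.7944 = 66.1 kJ.

W_in ≈ 66.1 kJ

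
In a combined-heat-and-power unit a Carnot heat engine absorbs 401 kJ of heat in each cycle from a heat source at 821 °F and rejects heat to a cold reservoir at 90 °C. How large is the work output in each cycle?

W ≈ 196 kJ

T_H = 821 °F → (821 − 32) × 5/9 = 438.33 °C = 711.48 K.
T_C = 90 °C → 90 + 273.15 = 363.15 K.
Since the cycle is reversible, η = 1 − T_C/T_H = 1 − 363.15/711.48 = 0.4896.
W = η·Q_H = 0.4896 × 401 = 196 kJ.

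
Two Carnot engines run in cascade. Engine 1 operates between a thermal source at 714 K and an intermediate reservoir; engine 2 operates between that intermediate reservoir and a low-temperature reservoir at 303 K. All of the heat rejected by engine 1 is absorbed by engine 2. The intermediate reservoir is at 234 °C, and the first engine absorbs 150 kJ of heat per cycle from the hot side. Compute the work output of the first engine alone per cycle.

T_m = 234 °C → 234 + 273.15 = 507.15 K.
First-stage efficiency η₁ = 1 − T_m/T_H = 1 − 507.15/714.00 = 0.2897.
W₁ = η₁·Q_H = 0.2897 × 150 = 43.5 kJ.

W₁ ≈ 43.5 kJ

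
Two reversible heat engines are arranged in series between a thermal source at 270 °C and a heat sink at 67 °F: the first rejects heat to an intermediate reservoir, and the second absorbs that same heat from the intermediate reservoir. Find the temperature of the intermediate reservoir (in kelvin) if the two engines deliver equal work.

T_m ≈ 418 K

T_H = 270 °C → 270 + 273.15 = 543.15 K.
T_C = 67 °F → (67 − 32) × 5/9 = 19.44 °C = 292.59 K.
For reversible stages Q_m = Q_H·(T_m/T_H). Setting W₁ = Q_H(1 − T_m/T_H) equal to W₂ = Q_m(1 − T_C/T_m) = Q_H·(T_m − T_C)/T_H gives T_H − T_m = T_m − T_C, so T_m = (T_H + T_C)/2 = (543.15 + 292.59)/2 = 418 K.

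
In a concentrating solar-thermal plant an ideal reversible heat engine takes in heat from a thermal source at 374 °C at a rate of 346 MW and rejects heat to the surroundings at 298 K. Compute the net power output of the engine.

Ẇ ≈ 187 MW

T_H = 374 °C → 374 + 273.15 = 647.15 K.
The Carnot efficiency is η = 1 − T_C/T_H = 1 − 298.00/647.15 = 0.5395.
W = η·Q_H = 0.5395 × 346 = 187 MW.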